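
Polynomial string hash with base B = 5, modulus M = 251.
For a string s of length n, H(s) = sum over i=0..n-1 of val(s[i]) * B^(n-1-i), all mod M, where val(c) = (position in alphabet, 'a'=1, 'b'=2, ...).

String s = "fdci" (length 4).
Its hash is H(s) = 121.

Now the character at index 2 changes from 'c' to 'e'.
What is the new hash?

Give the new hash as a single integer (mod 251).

Answer: 131

Derivation:
val('c') = 3, val('e') = 5
Position k = 2, exponent = n-1-k = 1
B^1 mod M = 5^1 mod 251 = 5
Delta = (5 - 3) * 5 mod 251 = 10
New hash = (121 + 10) mod 251 = 131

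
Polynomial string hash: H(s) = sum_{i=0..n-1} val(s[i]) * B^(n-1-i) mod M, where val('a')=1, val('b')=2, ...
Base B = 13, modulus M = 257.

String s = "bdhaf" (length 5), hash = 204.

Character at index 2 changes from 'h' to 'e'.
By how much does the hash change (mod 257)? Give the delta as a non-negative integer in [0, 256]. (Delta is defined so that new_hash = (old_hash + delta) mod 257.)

Answer: 7

Derivation:
Delta formula: (val(new) - val(old)) * B^(n-1-k) mod M
  val('e') - val('h') = 5 - 8 = -3
  B^(n-1-k) = 13^2 mod 257 = 169
  Delta = -3 * 169 mod 257 = 7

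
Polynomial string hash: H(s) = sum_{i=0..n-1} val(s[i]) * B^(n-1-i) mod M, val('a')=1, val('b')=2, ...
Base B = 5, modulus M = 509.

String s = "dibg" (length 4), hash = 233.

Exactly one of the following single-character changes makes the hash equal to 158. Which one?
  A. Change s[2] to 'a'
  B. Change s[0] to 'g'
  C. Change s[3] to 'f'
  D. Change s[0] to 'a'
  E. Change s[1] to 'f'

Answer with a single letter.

Answer: E

Derivation:
Option A: s[2]='b'->'a', delta=(1-2)*5^1 mod 509 = 504, hash=233+504 mod 509 = 228
Option B: s[0]='d'->'g', delta=(7-4)*5^3 mod 509 = 375, hash=233+375 mod 509 = 99
Option C: s[3]='g'->'f', delta=(6-7)*5^0 mod 509 = 508, hash=233+508 mod 509 = 232
Option D: s[0]='d'->'a', delta=(1-4)*5^3 mod 509 = 134, hash=233+134 mod 509 = 367
Option E: s[1]='i'->'f', delta=(6-9)*5^2 mod 509 = 434, hash=233+434 mod 509 = 158 <-- target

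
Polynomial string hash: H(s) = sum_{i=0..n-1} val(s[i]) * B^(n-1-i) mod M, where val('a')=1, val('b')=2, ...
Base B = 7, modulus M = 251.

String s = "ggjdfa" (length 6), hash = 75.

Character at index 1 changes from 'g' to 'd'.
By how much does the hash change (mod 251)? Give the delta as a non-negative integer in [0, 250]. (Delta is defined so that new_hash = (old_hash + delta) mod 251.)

Delta formula: (val(new) - val(old)) * B^(n-1-k) mod M
  val('d') - val('g') = 4 - 7 = -3
  B^(n-1-k) = 7^4 mod 251 = 142
  Delta = -3 * 142 mod 251 = 76

Answer: 76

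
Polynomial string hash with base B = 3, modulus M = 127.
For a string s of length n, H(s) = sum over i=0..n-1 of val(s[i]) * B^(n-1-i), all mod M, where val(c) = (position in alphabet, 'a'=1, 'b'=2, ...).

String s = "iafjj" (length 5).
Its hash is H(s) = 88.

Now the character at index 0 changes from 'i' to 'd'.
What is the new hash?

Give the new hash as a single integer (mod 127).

Answer: 64

Derivation:
val('i') = 9, val('d') = 4
Position k = 0, exponent = n-1-k = 4
B^4 mod M = 3^4 mod 127 = 81
Delta = (4 - 9) * 81 mod 127 = 103
New hash = (88 + 103) mod 127 = 64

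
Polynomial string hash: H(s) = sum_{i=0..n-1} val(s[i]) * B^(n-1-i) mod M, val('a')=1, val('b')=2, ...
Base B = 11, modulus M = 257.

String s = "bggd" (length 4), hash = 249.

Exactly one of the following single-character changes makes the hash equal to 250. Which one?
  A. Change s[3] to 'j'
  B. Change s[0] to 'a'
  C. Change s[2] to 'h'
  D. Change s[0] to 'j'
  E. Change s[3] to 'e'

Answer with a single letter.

Answer: E

Derivation:
Option A: s[3]='d'->'j', delta=(10-4)*11^0 mod 257 = 6, hash=249+6 mod 257 = 255
Option B: s[0]='b'->'a', delta=(1-2)*11^3 mod 257 = 211, hash=249+211 mod 257 = 203
Option C: s[2]='g'->'h', delta=(8-7)*11^1 mod 257 = 11, hash=249+11 mod 257 = 3
Option D: s[0]='b'->'j', delta=(10-2)*11^3 mod 257 = 111, hash=249+111 mod 257 = 103
Option E: s[3]='d'->'e', delta=(5-4)*11^0 mod 257 = 1, hash=249+1 mod 257 = 250 <-- target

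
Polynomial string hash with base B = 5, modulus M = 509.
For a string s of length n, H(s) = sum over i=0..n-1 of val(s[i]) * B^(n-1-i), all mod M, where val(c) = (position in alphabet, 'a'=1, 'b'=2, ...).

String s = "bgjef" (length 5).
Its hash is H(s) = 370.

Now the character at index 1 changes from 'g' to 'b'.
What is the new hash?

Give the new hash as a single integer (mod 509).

Answer: 254

Derivation:
val('g') = 7, val('b') = 2
Position k = 1, exponent = n-1-k = 3
B^3 mod M = 5^3 mod 509 = 125
Delta = (2 - 7) * 125 mod 509 = 393
New hash = (370 + 393) mod 509 = 254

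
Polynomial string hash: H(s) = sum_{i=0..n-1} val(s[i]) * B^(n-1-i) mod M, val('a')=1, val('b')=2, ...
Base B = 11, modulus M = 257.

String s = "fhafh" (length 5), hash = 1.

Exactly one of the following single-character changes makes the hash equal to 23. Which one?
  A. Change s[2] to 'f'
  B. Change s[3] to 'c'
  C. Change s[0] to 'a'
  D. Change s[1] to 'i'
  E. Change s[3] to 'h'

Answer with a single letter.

Option A: s[2]='a'->'f', delta=(6-1)*11^2 mod 257 = 91, hash=1+91 mod 257 = 92
Option B: s[3]='f'->'c', delta=(3-6)*11^1 mod 257 = 224, hash=1+224 mod 257 = 225
Option C: s[0]='f'->'a', delta=(1-6)*11^4 mod 257 = 40, hash=1+40 mod 257 = 41
Option D: s[1]='h'->'i', delta=(9-8)*11^3 mod 257 = 46, hash=1+46 mod 257 = 47
Option E: s[3]='f'->'h', delta=(8-6)*11^1 mod 257 = 22, hash=1+22 mod 257 = 23 <-- target

Answer: E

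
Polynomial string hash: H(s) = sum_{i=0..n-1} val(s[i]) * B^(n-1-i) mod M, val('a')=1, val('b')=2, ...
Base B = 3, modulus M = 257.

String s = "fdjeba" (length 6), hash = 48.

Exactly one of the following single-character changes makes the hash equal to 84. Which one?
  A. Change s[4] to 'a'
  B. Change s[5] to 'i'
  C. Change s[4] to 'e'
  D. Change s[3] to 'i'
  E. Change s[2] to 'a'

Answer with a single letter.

Option A: s[4]='b'->'a', delta=(1-2)*3^1 mod 257 = 254, hash=48+254 mod 257 = 45
Option B: s[5]='a'->'i', delta=(9-1)*3^0 mod 257 = 8, hash=48+8 mod 257 = 56
Option C: s[4]='b'->'e', delta=(5-2)*3^1 mod 257 = 9, hash=48+9 mod 257 = 57
Option D: s[3]='e'->'i', delta=(9-5)*3^2 mod 257 = 36, hash=48+36 mod 257 = 84 <-- target
Option E: s[2]='j'->'a', delta=(1-10)*3^3 mod 257 = 14, hash=48+14 mod 257 = 62

Answer: D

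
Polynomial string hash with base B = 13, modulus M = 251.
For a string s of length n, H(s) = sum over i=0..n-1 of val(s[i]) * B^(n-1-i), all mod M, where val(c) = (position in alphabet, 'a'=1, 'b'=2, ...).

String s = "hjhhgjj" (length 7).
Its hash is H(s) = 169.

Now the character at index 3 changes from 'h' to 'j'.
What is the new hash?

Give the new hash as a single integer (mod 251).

Answer: 45

Derivation:
val('h') = 8, val('j') = 10
Position k = 3, exponent = n-1-k = 3
B^3 mod M = 13^3 mod 251 = 189
Delta = (10 - 8) * 189 mod 251 = 127
New hash = (169 + 127) mod 251 = 45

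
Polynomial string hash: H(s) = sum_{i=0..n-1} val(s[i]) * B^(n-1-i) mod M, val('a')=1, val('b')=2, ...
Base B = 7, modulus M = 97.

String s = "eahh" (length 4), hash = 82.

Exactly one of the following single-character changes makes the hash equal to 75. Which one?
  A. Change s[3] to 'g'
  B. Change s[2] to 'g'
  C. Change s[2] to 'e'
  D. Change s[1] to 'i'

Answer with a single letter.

Answer: B

Derivation:
Option A: s[3]='h'->'g', delta=(7-8)*7^0 mod 97 = 96, hash=82+96 mod 97 = 81
Option B: s[2]='h'->'g', delta=(7-8)*7^1 mod 97 = 90, hash=82+90 mod 97 = 75 <-- target
Option C: s[2]='h'->'e', delta=(5-8)*7^1 mod 97 = 76, hash=82+76 mod 97 = 61
Option D: s[1]='a'->'i', delta=(9-1)*7^2 mod 97 = 4, hash=82+4 mod 97 = 86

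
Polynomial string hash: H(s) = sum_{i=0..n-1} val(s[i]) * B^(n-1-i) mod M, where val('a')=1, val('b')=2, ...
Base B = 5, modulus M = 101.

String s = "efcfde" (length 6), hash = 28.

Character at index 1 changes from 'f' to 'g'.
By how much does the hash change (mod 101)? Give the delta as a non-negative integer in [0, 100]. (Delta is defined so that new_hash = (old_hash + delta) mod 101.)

Delta formula: (val(new) - val(old)) * B^(n-1-k) mod M
  val('g') - val('f') = 7 - 6 = 1
  B^(n-1-k) = 5^4 mod 101 = 19
  Delta = 1 * 19 mod 101 = 19

Answer: 19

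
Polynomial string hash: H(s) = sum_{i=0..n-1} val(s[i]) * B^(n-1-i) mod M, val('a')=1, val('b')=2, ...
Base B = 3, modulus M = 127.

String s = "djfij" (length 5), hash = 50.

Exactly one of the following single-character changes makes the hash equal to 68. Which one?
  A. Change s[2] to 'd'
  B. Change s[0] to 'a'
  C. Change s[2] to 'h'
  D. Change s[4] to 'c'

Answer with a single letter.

Answer: C

Derivation:
Option A: s[2]='f'->'d', delta=(4-6)*3^2 mod 127 = 109, hash=50+109 mod 127 = 32
Option B: s[0]='d'->'a', delta=(1-4)*3^4 mod 127 = 11, hash=50+11 mod 127 = 61
Option C: s[2]='f'->'h', delta=(8-6)*3^2 mod 127 = 18, hash=50+18 mod 127 = 68 <-- target
Option D: s[4]='j'->'c', delta=(3-10)*3^0 mod 127 = 120, hash=50+120 mod 127 = 43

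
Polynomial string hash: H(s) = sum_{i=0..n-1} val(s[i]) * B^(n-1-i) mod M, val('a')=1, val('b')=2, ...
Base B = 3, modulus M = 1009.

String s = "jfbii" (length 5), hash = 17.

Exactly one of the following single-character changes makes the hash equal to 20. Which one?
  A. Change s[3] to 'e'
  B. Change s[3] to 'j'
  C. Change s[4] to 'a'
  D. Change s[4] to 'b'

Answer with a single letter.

Option A: s[3]='i'->'e', delta=(5-9)*3^1 mod 1009 = 997, hash=17+997 mod 1009 = 5
Option B: s[3]='i'->'j', delta=(10-9)*3^1 mod 1009 = 3, hash=17+3 mod 1009 = 20 <-- target
Option C: s[4]='i'->'a', delta=(1-9)*3^0 mod 1009 = 1001, hash=17+1001 mod 1009 = 9
Option D: s[4]='i'->'b', delta=(2-9)*3^0 mod 1009 = 1002, hash=17+1002 mod 1009 = 10

Answer: B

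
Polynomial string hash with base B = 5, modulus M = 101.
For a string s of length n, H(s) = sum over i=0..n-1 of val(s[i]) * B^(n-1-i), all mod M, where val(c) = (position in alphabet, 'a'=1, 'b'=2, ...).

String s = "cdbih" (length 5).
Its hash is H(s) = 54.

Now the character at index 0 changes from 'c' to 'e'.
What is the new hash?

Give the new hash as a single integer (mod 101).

Answer: 92

Derivation:
val('c') = 3, val('e') = 5
Position k = 0, exponent = n-1-k = 4
B^4 mod M = 5^4 mod 101 = 19
Delta = (5 - 3) * 19 mod 101 = 38
New hash = (54 + 38) mod 101 = 92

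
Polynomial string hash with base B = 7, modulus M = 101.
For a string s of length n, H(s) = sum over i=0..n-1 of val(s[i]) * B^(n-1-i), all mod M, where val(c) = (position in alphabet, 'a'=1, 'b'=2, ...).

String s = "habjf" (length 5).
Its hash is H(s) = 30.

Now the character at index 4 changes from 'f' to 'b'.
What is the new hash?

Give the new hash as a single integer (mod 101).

val('f') = 6, val('b') = 2
Position k = 4, exponent = n-1-k = 0
B^0 mod M = 7^0 mod 101 = 1
Delta = (2 - 6) * 1 mod 101 = 97
New hash = (30 + 97) mod 101 = 26

Answer: 26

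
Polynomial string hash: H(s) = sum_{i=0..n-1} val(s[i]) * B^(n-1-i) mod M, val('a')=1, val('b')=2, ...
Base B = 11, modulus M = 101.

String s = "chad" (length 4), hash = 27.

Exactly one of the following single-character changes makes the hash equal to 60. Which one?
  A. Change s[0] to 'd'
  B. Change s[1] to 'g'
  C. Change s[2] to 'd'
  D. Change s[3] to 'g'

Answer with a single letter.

Option A: s[0]='c'->'d', delta=(4-3)*11^3 mod 101 = 18, hash=27+18 mod 101 = 45
Option B: s[1]='h'->'g', delta=(7-8)*11^2 mod 101 = 81, hash=27+81 mod 101 = 7
Option C: s[2]='a'->'d', delta=(4-1)*11^1 mod 101 = 33, hash=27+33 mod 101 = 60 <-- target
Option D: s[3]='d'->'g', delta=(7-4)*11^0 mod 101 = 3, hash=27+3 mod 101 = 30

Answer: C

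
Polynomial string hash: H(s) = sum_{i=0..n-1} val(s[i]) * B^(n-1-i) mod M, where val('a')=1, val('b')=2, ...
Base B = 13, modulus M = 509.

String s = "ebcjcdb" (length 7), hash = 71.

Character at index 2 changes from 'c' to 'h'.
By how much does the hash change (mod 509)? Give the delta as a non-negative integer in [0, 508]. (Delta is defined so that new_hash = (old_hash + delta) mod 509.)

Delta formula: (val(new) - val(old)) * B^(n-1-k) mod M
  val('h') - val('c') = 8 - 3 = 5
  B^(n-1-k) = 13^4 mod 509 = 57
  Delta = 5 * 57 mod 509 = 285

Answer: 285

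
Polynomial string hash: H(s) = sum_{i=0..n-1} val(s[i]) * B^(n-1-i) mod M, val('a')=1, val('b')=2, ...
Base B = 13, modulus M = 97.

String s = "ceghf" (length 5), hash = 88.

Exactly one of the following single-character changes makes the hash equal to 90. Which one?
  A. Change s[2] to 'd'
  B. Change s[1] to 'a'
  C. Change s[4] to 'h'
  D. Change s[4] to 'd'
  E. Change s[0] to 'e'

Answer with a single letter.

Answer: C

Derivation:
Option A: s[2]='g'->'d', delta=(4-7)*13^2 mod 97 = 75, hash=88+75 mod 97 = 66
Option B: s[1]='e'->'a', delta=(1-5)*13^3 mod 97 = 39, hash=88+39 mod 97 = 30
Option C: s[4]='f'->'h', delta=(8-6)*13^0 mod 97 = 2, hash=88+2 mod 97 = 90 <-- target
Option D: s[4]='f'->'d', delta=(4-6)*13^0 mod 97 = 95, hash=88+95 mod 97 = 86
Option E: s[0]='c'->'e', delta=(5-3)*13^4 mod 97 = 86, hash=88+86 mod 97 = 77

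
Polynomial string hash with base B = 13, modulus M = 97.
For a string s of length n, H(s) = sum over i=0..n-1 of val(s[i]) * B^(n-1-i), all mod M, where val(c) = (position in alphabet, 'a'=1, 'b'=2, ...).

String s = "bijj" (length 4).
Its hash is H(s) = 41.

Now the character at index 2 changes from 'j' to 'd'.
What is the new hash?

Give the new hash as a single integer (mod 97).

val('j') = 10, val('d') = 4
Position k = 2, exponent = n-1-k = 1
B^1 mod M = 13^1 mod 97 = 13
Delta = (4 - 10) * 13 mod 97 = 19
New hash = (41 + 19) mod 97 = 60

Answer: 60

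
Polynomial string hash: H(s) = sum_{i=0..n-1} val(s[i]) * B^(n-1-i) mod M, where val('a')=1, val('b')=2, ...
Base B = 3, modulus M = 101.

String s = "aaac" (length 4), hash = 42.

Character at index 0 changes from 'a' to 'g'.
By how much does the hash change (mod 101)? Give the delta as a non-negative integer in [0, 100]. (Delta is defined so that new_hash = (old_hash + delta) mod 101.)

Answer: 61

Derivation:
Delta formula: (val(new) - val(old)) * B^(n-1-k) mod M
  val('g') - val('a') = 7 - 1 = 6
  B^(n-1-k) = 3^3 mod 101 = 27
  Delta = 6 * 27 mod 101 = 61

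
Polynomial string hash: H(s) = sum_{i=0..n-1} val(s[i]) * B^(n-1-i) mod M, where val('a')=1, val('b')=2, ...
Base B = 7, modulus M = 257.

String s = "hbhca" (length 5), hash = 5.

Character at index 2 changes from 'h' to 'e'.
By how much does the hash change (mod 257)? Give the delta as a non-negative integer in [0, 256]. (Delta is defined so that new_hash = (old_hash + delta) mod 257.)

Delta formula: (val(new) - val(old)) * B^(n-1-k) mod M
  val('e') - val('h') = 5 - 8 = -3
  B^(n-1-k) = 7^2 mod 257 = 49
  Delta = -3 * 49 mod 257 = 110

Answer: 110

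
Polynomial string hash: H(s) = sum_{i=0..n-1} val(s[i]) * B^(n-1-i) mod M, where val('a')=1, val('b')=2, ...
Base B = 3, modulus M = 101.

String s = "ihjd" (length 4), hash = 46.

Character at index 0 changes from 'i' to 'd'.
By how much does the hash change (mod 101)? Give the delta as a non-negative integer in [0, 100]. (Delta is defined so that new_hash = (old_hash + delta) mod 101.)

Delta formula: (val(new) - val(old)) * B^(n-1-k) mod M
  val('d') - val('i') = 4 - 9 = -5
  B^(n-1-k) = 3^3 mod 101 = 27
  Delta = -5 * 27 mod 101 = 67

Answer: 67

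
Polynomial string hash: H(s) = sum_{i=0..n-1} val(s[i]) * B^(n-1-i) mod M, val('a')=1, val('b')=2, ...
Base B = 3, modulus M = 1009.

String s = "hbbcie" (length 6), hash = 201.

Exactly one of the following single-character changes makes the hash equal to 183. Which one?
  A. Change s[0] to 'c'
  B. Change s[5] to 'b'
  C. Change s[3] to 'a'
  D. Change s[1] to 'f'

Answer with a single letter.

Option A: s[0]='h'->'c', delta=(3-8)*3^5 mod 1009 = 803, hash=201+803 mod 1009 = 1004
Option B: s[5]='e'->'b', delta=(2-5)*3^0 mod 1009 = 1006, hash=201+1006 mod 1009 = 198
Option C: s[3]='c'->'a', delta=(1-3)*3^2 mod 1009 = 991, hash=201+991 mod 1009 = 183 <-- target
Option D: s[1]='b'->'f', delta=(6-2)*3^4 mod 1009 = 324, hash=201+324 mod 1009 = 525

Answer: C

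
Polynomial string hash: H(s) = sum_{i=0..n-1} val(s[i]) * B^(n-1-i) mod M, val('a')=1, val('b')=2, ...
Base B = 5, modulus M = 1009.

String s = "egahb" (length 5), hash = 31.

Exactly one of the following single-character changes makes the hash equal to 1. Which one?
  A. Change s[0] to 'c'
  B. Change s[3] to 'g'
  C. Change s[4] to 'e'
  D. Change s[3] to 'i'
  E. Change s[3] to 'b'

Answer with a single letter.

Option A: s[0]='e'->'c', delta=(3-5)*5^4 mod 1009 = 768, hash=31+768 mod 1009 = 799
Option B: s[3]='h'->'g', delta=(7-8)*5^1 mod 1009 = 1004, hash=31+1004 mod 1009 = 26
Option C: s[4]='b'->'e', delta=(5-2)*5^0 mod 1009 = 3, hash=31+3 mod 1009 = 34
Option D: s[3]='h'->'i', delta=(9-8)*5^1 mod 1009 = 5, hash=31+5 mod 1009 = 36
Option E: s[3]='h'->'b', delta=(2-8)*5^1 mod 1009 = 979, hash=31+979 mod 1009 = 1 <-- target

Answer: E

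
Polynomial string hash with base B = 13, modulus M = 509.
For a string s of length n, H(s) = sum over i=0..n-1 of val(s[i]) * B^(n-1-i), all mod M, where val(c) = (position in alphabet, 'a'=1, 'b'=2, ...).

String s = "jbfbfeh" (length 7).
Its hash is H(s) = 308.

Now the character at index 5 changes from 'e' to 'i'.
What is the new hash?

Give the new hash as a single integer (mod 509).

val('e') = 5, val('i') = 9
Position k = 5, exponent = n-1-k = 1
B^1 mod M = 13^1 mod 509 = 13
Delta = (9 - 5) * 13 mod 509 = 52
New hash = (308 + 52) mod 509 = 360

Answer: 360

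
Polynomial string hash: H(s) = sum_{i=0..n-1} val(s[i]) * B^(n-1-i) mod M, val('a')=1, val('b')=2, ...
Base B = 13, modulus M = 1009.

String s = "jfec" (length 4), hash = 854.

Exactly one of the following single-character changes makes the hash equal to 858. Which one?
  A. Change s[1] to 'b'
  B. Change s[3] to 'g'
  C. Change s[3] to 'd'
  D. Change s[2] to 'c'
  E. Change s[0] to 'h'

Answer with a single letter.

Option A: s[1]='f'->'b', delta=(2-6)*13^2 mod 1009 = 333, hash=854+333 mod 1009 = 178
Option B: s[3]='c'->'g', delta=(7-3)*13^0 mod 1009 = 4, hash=854+4 mod 1009 = 858 <-- target
Option C: s[3]='c'->'d', delta=(4-3)*13^0 mod 1009 = 1, hash=854+1 mod 1009 = 855
Option D: s[2]='e'->'c', delta=(3-5)*13^1 mod 1009 = 983, hash=854+983 mod 1009 = 828
Option E: s[0]='j'->'h', delta=(8-10)*13^3 mod 1009 = 651, hash=854+651 mod 1009 = 496

Answer: B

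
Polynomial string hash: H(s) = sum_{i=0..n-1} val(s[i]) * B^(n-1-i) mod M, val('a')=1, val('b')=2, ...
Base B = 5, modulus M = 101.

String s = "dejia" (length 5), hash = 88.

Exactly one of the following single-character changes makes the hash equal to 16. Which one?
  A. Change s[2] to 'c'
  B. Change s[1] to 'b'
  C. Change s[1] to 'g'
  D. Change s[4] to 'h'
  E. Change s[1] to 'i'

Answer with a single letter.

Answer: B

Derivation:
Option A: s[2]='j'->'c', delta=(3-10)*5^2 mod 101 = 27, hash=88+27 mod 101 = 14
Option B: s[1]='e'->'b', delta=(2-5)*5^3 mod 101 = 29, hash=88+29 mod 101 = 16 <-- target
Option C: s[1]='e'->'g', delta=(7-5)*5^3 mod 101 = 48, hash=88+48 mod 101 = 35
Option D: s[4]='a'->'h', delta=(8-1)*5^0 mod 101 = 7, hash=88+7 mod 101 = 95
Option E: s[1]='e'->'i', delta=(9-5)*5^3 mod 101 = 96, hash=88+96 mod 101 = 83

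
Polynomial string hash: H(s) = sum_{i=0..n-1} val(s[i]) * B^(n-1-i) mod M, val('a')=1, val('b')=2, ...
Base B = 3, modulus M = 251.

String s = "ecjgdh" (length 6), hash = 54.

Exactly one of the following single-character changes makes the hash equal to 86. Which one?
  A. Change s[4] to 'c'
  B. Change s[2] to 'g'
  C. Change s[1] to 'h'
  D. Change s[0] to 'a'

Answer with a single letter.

Answer: D

Derivation:
Option A: s[4]='d'->'c', delta=(3-4)*3^1 mod 251 = 248, hash=54+248 mod 251 = 51
Option B: s[2]='j'->'g', delta=(7-10)*3^3 mod 251 = 170, hash=54+170 mod 251 = 224
Option C: s[1]='c'->'h', delta=(8-3)*3^4 mod 251 = 154, hash=54+154 mod 251 = 208
Option D: s[0]='e'->'a', delta=(1-5)*3^5 mod 251 = 32, hash=54+32 mod 251 = 86 <-- target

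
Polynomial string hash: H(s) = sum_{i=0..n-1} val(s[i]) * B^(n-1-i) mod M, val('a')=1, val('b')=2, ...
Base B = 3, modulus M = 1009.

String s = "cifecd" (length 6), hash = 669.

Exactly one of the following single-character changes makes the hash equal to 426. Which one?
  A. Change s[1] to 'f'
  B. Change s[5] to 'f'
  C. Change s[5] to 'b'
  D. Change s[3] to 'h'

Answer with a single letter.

Answer: A

Derivation:
Option A: s[1]='i'->'f', delta=(6-9)*3^4 mod 1009 = 766, hash=669+766 mod 1009 = 426 <-- target
Option B: s[5]='d'->'f', delta=(6-4)*3^0 mod 1009 = 2, hash=669+2 mod 1009 = 671
Option C: s[5]='d'->'b', delta=(2-4)*3^0 mod 1009 = 1007, hash=669+1007 mod 1009 = 667
Option D: s[3]='e'->'h', delta=(8-5)*3^2 mod 1009 = 27, hash=669+27 mod 1009 = 696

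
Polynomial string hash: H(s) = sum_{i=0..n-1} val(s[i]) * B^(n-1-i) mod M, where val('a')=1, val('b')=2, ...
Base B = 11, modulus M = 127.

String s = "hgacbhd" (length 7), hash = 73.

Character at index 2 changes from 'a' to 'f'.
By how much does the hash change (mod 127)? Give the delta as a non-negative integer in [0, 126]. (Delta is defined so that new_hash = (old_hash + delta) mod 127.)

Delta formula: (val(new) - val(old)) * B^(n-1-k) mod M
  val('f') - val('a') = 6 - 1 = 5
  B^(n-1-k) = 11^4 mod 127 = 36
  Delta = 5 * 36 mod 127 = 53

Answer: 53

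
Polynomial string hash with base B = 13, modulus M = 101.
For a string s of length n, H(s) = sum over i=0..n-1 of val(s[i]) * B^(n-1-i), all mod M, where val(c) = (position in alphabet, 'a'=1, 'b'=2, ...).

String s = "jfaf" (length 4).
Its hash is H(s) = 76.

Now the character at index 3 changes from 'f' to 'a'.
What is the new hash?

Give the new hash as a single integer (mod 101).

val('f') = 6, val('a') = 1
Position k = 3, exponent = n-1-k = 0
B^0 mod M = 13^0 mod 101 = 1
Delta = (1 - 6) * 1 mod 101 = 96
New hash = (76 + 96) mod 101 = 71

Answer: 71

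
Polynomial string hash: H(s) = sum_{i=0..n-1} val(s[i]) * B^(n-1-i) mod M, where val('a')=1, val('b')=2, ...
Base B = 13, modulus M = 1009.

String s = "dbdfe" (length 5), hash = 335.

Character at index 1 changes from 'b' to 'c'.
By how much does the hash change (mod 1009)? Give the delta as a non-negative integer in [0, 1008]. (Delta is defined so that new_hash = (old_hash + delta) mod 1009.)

Answer: 179

Derivation:
Delta formula: (val(new) - val(old)) * B^(n-1-k) mod M
  val('c') - val('b') = 3 - 2 = 1
  B^(n-1-k) = 13^3 mod 1009 = 179
  Delta = 1 * 179 mod 1009 = 179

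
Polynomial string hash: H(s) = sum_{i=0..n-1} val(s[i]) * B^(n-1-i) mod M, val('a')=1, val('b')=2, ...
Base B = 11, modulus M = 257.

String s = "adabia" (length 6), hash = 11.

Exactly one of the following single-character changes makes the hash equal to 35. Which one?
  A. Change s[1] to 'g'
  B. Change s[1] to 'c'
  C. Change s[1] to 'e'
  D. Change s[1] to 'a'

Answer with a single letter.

Option A: s[1]='d'->'g', delta=(7-4)*11^4 mod 257 = 233, hash=11+233 mod 257 = 244
Option B: s[1]='d'->'c', delta=(3-4)*11^4 mod 257 = 8, hash=11+8 mod 257 = 19
Option C: s[1]='d'->'e', delta=(5-4)*11^4 mod 257 = 249, hash=11+249 mod 257 = 3
Option D: s[1]='d'->'a', delta=(1-4)*11^4 mod 257 = 24, hash=11+24 mod 257 = 35 <-- target

Answer: D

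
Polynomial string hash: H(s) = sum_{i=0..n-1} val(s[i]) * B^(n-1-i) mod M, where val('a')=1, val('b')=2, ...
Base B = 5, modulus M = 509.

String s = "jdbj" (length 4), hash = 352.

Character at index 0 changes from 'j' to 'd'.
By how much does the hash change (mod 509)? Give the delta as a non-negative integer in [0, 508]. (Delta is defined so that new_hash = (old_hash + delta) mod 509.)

Delta formula: (val(new) - val(old)) * B^(n-1-k) mod M
  val('d') - val('j') = 4 - 10 = -6
  B^(n-1-k) = 5^3 mod 509 = 125
  Delta = -6 * 125 mod 509 = 268

Answer: 268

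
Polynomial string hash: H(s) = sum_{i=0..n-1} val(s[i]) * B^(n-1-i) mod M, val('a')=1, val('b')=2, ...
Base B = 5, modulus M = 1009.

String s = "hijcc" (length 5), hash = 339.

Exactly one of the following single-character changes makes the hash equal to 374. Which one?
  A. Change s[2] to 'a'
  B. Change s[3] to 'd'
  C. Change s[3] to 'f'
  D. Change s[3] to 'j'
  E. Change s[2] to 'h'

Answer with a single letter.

Answer: D

Derivation:
Option A: s[2]='j'->'a', delta=(1-10)*5^2 mod 1009 = 784, hash=339+784 mod 1009 = 114
Option B: s[3]='c'->'d', delta=(4-3)*5^1 mod 1009 = 5, hash=339+5 mod 1009 = 344
Option C: s[3]='c'->'f', delta=(6-3)*5^1 mod 1009 = 15, hash=339+15 mod 1009 = 354
Option D: s[3]='c'->'j', delta=(10-3)*5^1 mod 1009 = 35, hash=339+35 mod 1009 = 374 <-- target
Option E: s[2]='j'->'h', delta=(8-10)*5^2 mod 1009 = 959, hash=339+959 mod 1009 = 289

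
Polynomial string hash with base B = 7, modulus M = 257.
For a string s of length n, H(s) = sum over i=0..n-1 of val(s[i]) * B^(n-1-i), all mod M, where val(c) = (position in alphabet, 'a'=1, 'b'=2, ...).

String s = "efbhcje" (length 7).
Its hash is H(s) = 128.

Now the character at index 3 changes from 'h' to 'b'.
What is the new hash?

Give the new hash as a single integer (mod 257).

Answer: 126

Derivation:
val('h') = 8, val('b') = 2
Position k = 3, exponent = n-1-k = 3
B^3 mod M = 7^3 mod 257 = 86
Delta = (2 - 8) * 86 mod 257 = 255
New hash = (128 + 255) mod 257 = 126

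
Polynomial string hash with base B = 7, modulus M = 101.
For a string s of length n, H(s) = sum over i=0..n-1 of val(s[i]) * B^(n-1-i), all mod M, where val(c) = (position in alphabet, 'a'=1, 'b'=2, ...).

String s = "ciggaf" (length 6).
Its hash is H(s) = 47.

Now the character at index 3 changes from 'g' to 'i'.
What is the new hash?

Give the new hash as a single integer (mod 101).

val('g') = 7, val('i') = 9
Position k = 3, exponent = n-1-k = 2
B^2 mod M = 7^2 mod 101 = 49
Delta = (9 - 7) * 49 mod 101 = 98
New hash = (47 + 98) mod 101 = 44

Answer: 44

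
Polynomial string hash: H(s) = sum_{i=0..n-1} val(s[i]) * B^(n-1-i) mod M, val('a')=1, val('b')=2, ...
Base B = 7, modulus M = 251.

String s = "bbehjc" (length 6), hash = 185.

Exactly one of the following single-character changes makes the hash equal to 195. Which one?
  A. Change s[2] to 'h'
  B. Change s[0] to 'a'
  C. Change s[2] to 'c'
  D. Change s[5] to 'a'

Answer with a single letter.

Answer: B

Derivation:
Option A: s[2]='e'->'h', delta=(8-5)*7^3 mod 251 = 25, hash=185+25 mod 251 = 210
Option B: s[0]='b'->'a', delta=(1-2)*7^5 mod 251 = 10, hash=185+10 mod 251 = 195 <-- target
Option C: s[2]='e'->'c', delta=(3-5)*7^3 mod 251 = 67, hash=185+67 mod 251 = 1
Option D: s[5]='c'->'a', delta=(1-3)*7^0 mod 251 = 249, hash=185+249 mod 251 = 183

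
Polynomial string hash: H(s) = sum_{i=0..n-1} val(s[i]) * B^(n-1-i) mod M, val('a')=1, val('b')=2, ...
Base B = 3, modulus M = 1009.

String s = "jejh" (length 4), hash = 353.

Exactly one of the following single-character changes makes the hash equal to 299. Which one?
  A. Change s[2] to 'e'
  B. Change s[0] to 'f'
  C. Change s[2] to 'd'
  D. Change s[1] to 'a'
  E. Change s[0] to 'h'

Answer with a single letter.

Answer: E

Derivation:
Option A: s[2]='j'->'e', delta=(5-10)*3^1 mod 1009 = 994, hash=353+994 mod 1009 = 338
Option B: s[0]='j'->'f', delta=(6-10)*3^3 mod 1009 = 901, hash=353+901 mod 1009 = 245
Option C: s[2]='j'->'d', delta=(4-10)*3^1 mod 1009 = 991, hash=353+991 mod 1009 = 335
Option D: s[1]='e'->'a', delta=(1-5)*3^2 mod 1009 = 973, hash=353+973 mod 1009 = 317
Option E: s[0]='j'->'h', delta=(8-10)*3^3 mod 1009 = 955, hash=353+955 mod 1009 = 299 <-- target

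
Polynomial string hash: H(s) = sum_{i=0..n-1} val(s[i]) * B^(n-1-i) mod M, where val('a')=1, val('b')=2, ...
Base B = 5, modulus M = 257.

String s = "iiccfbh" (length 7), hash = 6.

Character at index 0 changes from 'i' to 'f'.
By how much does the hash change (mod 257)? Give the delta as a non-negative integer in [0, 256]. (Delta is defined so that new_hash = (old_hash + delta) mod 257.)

Delta formula: (val(new) - val(old)) * B^(n-1-k) mod M
  val('f') - val('i') = 6 - 9 = -3
  B^(n-1-k) = 5^6 mod 257 = 205
  Delta = -3 * 205 mod 257 = 156

Answer: 156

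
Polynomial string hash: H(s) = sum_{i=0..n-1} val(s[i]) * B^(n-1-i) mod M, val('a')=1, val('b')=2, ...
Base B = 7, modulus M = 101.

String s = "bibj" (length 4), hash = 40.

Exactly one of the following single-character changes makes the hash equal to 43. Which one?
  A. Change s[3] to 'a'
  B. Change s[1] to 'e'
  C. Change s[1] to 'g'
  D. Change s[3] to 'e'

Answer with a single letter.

Option A: s[3]='j'->'a', delta=(1-10)*7^0 mod 101 = 92, hash=40+92 mod 101 = 31
Option B: s[1]='i'->'e', delta=(5-9)*7^2 mod 101 = 6, hash=40+6 mod 101 = 46
Option C: s[1]='i'->'g', delta=(7-9)*7^2 mod 101 = 3, hash=40+3 mod 101 = 43 <-- target
Option D: s[3]='j'->'e', delta=(5-10)*7^0 mod 101 = 96, hash=40+96 mod 101 = 35

Answer: C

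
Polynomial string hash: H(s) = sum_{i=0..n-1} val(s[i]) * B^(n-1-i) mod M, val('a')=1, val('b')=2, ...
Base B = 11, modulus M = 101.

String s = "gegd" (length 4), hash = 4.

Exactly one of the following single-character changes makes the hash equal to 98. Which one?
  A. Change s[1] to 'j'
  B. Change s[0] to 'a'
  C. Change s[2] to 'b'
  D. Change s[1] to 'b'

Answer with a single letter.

Option A: s[1]='e'->'j', delta=(10-5)*11^2 mod 101 = 100, hash=4+100 mod 101 = 3
Option B: s[0]='g'->'a', delta=(1-7)*11^3 mod 101 = 94, hash=4+94 mod 101 = 98 <-- target
Option C: s[2]='g'->'b', delta=(2-7)*11^1 mod 101 = 46, hash=4+46 mod 101 = 50
Option D: s[1]='e'->'b', delta=(2-5)*11^2 mod 101 = 41, hash=4+41 mod 101 = 45

Answer: B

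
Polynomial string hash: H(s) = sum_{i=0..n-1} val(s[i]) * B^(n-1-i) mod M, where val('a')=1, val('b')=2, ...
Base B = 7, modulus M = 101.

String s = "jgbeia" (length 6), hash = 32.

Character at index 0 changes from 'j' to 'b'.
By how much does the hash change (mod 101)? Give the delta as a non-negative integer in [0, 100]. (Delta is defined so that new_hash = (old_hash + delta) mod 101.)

Answer: 76

Derivation:
Delta formula: (val(new) - val(old)) * B^(n-1-k) mod M
  val('b') - val('j') = 2 - 10 = -8
  B^(n-1-k) = 7^5 mod 101 = 41
  Delta = -8 * 41 mod 101 = 76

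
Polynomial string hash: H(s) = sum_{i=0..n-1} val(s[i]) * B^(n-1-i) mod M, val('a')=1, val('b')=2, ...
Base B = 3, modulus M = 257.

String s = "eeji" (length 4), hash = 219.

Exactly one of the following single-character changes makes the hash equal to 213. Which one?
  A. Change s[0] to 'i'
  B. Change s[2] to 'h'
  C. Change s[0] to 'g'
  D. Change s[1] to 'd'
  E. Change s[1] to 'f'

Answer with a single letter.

Answer: B

Derivation:
Option A: s[0]='e'->'i', delta=(9-5)*3^3 mod 257 = 108, hash=219+108 mod 257 = 70
Option B: s[2]='j'->'h', delta=(8-10)*3^1 mod 257 = 251, hash=219+251 mod 257 = 213 <-- target
Option C: s[0]='e'->'g', delta=(7-5)*3^3 mod 257 = 54, hash=219+54 mod 257 = 16
Option D: s[1]='e'->'d', delta=(4-5)*3^2 mod 257 = 248, hash=219+248 mod 257 = 210
Option E: s[1]='e'->'f', delta=(6-5)*3^2 mod 257 = 9, hash=219+9 mod 257 = 228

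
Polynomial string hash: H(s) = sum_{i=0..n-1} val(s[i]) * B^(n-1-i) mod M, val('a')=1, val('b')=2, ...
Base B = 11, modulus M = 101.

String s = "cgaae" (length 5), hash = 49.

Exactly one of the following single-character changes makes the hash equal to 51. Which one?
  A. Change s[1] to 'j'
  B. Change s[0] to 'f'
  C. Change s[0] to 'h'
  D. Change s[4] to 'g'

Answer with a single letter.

Option A: s[1]='g'->'j', delta=(10-7)*11^3 mod 101 = 54, hash=49+54 mod 101 = 2
Option B: s[0]='c'->'f', delta=(6-3)*11^4 mod 101 = 89, hash=49+89 mod 101 = 37
Option C: s[0]='c'->'h', delta=(8-3)*11^4 mod 101 = 81, hash=49+81 mod 101 = 29
Option D: s[4]='e'->'g', delta=(7-5)*11^0 mod 101 = 2, hash=49+2 mod 101 = 51 <-- target

Answer: D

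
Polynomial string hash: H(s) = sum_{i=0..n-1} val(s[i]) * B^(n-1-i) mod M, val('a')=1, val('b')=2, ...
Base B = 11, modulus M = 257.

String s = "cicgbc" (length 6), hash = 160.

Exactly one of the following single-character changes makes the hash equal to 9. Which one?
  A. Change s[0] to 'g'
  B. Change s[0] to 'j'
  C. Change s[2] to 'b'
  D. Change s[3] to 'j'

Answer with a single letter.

Answer: D

Derivation:
Option A: s[0]='c'->'g', delta=(7-3)*11^5 mod 257 = 162, hash=160+162 mod 257 = 65
Option B: s[0]='c'->'j', delta=(10-3)*11^5 mod 257 = 155, hash=160+155 mod 257 = 58
Option C: s[2]='c'->'b', delta=(2-3)*11^3 mod 257 = 211, hash=160+211 mod 257 = 114
Option D: s[3]='g'->'j', delta=(10-7)*11^2 mod 257 = 106, hash=160+106 mod 257 = 9 <-- target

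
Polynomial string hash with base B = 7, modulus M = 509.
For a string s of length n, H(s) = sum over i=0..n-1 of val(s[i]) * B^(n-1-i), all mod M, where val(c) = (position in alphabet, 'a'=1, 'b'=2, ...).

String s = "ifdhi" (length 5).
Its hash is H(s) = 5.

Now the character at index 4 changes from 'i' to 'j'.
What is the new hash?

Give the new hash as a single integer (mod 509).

val('i') = 9, val('j') = 10
Position k = 4, exponent = n-1-k = 0
B^0 mod M = 7^0 mod 509 = 1
Delta = (10 - 9) * 1 mod 509 = 1
New hash = (5 + 1) mod 509 = 6

Answer: 6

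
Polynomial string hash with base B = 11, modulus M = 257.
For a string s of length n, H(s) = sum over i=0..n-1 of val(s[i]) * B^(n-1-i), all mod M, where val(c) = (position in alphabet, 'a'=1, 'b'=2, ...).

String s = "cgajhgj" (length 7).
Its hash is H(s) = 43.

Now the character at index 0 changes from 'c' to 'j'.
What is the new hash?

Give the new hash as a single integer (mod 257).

val('c') = 3, val('j') = 10
Position k = 0, exponent = n-1-k = 6
B^6 mod M = 11^6 mod 257 = 60
Delta = (10 - 3) * 60 mod 257 = 163
New hash = (43 + 163) mod 257 = 206

Answer: 206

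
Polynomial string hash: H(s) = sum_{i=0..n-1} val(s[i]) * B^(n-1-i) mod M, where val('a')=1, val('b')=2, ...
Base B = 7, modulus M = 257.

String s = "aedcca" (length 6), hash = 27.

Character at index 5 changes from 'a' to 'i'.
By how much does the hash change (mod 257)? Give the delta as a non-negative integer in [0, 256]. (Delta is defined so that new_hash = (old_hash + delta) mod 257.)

Delta formula: (val(new) - val(old)) * B^(n-1-k) mod M
  val('i') - val('a') = 9 - 1 = 8
  B^(n-1-k) = 7^0 mod 257 = 1
  Delta = 8 * 1 mod 257 = 8

Answer: 8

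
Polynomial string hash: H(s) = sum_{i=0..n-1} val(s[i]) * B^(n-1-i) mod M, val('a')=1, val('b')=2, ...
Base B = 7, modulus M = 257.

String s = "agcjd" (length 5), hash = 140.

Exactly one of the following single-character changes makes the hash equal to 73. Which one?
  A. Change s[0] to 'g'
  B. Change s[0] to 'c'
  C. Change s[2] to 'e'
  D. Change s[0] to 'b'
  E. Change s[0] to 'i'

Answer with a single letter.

Option A: s[0]='a'->'g', delta=(7-1)*7^4 mod 257 = 14, hash=140+14 mod 257 = 154
Option B: s[0]='a'->'c', delta=(3-1)*7^4 mod 257 = 176, hash=140+176 mod 257 = 59
Option C: s[2]='c'->'e', delta=(5-3)*7^2 mod 257 = 98, hash=140+98 mod 257 = 238
Option D: s[0]='a'->'b', delta=(2-1)*7^4 mod 257 = 88, hash=140+88 mod 257 = 228
Option E: s[0]='a'->'i', delta=(9-1)*7^4 mod 257 = 190, hash=140+190 mod 257 = 73 <-- target

Answer: E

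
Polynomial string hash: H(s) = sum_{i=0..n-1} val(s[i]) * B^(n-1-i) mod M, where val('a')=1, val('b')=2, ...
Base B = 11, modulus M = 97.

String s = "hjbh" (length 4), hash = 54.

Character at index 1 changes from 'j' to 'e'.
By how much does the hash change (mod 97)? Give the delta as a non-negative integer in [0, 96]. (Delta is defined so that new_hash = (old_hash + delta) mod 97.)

Answer: 74

Derivation:
Delta formula: (val(new) - val(old)) * B^(n-1-k) mod M
  val('e') - val('j') = 5 - 10 = -5
  B^(n-1-k) = 11^2 mod 97 = 24
  Delta = -5 * 24 mod 97 = 74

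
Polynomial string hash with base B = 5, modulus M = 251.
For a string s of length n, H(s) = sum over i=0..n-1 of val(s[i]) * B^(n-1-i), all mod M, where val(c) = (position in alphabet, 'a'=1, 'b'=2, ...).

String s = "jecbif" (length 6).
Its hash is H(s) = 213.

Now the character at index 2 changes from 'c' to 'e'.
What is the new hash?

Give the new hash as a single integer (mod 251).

val('c') = 3, val('e') = 5
Position k = 2, exponent = n-1-k = 3
B^3 mod M = 5^3 mod 251 = 125
Delta = (5 - 3) * 125 mod 251 = 250
New hash = (213 + 250) mod 251 = 212

Answer: 212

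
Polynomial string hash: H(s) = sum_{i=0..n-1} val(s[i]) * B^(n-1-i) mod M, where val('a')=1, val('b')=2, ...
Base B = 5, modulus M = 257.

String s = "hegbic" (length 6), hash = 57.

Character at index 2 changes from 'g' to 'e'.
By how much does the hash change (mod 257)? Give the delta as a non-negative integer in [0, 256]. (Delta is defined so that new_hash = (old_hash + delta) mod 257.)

Answer: 7

Derivation:
Delta formula: (val(new) - val(old)) * B^(n-1-k) mod M
  val('e') - val('g') = 5 - 7 = -2
  B^(n-1-k) = 5^3 mod 257 = 125
  Delta = -2 * 125 mod 257 = 7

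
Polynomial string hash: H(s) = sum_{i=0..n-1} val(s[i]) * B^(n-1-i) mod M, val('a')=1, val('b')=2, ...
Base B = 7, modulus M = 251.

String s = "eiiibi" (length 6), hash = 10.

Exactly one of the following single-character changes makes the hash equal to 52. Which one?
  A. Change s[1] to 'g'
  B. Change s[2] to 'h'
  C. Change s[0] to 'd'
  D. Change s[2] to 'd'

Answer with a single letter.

Option A: s[1]='i'->'g', delta=(7-9)*7^4 mod 251 = 218, hash=10+218 mod 251 = 228
Option B: s[2]='i'->'h', delta=(8-9)*7^3 mod 251 = 159, hash=10+159 mod 251 = 169
Option C: s[0]='e'->'d', delta=(4-5)*7^5 mod 251 = 10, hash=10+10 mod 251 = 20
Option D: s[2]='i'->'d', delta=(4-9)*7^3 mod 251 = 42, hash=10+42 mod 251 = 52 <-- target

Answer: D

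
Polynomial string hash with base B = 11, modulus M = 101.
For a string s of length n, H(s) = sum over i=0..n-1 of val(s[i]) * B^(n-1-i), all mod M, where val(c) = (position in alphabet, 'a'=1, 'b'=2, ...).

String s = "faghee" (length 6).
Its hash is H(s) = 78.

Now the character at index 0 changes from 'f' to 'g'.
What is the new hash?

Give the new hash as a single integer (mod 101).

Answer: 34

Derivation:
val('f') = 6, val('g') = 7
Position k = 0, exponent = n-1-k = 5
B^5 mod M = 11^5 mod 101 = 57
Delta = (7 - 6) * 57 mod 101 = 57
New hash = (78 + 57) mod 101 = 34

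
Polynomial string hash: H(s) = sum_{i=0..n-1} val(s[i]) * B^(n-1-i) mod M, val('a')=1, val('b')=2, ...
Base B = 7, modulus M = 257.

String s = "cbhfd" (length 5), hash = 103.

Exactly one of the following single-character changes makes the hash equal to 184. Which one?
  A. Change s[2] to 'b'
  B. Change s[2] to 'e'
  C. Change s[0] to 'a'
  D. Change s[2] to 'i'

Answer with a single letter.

Answer: C

Derivation:
Option A: s[2]='h'->'b', delta=(2-8)*7^2 mod 257 = 220, hash=103+220 mod 257 = 66
Option B: s[2]='h'->'e', delta=(5-8)*7^2 mod 257 = 110, hash=103+110 mod 257 = 213
Option C: s[0]='c'->'a', delta=(1-3)*7^4 mod 257 = 81, hash=103+81 mod 257 = 184 <-- target
Option D: s[2]='h'->'i', delta=(9-8)*7^2 mod 257 = 49, hash=103+49 mod 257 = 152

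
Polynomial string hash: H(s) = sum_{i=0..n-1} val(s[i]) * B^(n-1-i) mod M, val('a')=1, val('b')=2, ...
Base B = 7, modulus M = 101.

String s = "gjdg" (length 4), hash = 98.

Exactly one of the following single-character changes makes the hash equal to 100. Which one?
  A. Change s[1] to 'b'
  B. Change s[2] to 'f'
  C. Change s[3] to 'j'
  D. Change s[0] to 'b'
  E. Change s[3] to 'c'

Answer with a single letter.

Answer: D

Derivation:
Option A: s[1]='j'->'b', delta=(2-10)*7^2 mod 101 = 12, hash=98+12 mod 101 = 9
Option B: s[2]='d'->'f', delta=(6-4)*7^1 mod 101 = 14, hash=98+14 mod 101 = 11
Option C: s[3]='g'->'j', delta=(10-7)*7^0 mod 101 = 3, hash=98+3 mod 101 = 0
Option D: s[0]='g'->'b', delta=(2-7)*7^3 mod 101 = 2, hash=98+2 mod 101 = 100 <-- target
Option E: s[3]='g'->'c', delta=(3-7)*7^0 mod 101 = 97, hash=98+97 mod 101 = 94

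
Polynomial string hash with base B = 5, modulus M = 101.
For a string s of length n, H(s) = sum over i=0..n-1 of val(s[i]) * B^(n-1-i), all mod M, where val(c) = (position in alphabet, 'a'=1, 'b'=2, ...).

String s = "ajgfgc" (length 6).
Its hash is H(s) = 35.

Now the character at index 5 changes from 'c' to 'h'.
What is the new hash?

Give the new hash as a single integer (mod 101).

val('c') = 3, val('h') = 8
Position k = 5, exponent = n-1-k = 0
B^0 mod M = 5^0 mod 101 = 1
Delta = (8 - 3) * 1 mod 101 = 5
New hash = (35 + 5) mod 101 = 40

Answer: 40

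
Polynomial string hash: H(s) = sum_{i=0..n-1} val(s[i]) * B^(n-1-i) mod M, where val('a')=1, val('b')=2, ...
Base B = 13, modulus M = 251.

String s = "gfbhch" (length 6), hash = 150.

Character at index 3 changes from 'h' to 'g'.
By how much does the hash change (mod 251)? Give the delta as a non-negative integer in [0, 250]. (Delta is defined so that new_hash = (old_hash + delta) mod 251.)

Delta formula: (val(new) - val(old)) * B^(n-1-k) mod M
  val('g') - val('h') = 7 - 8 = -1
  B^(n-1-k) = 13^2 mod 251 = 169
  Delta = -1 * 169 mod 251 = 82

Answer: 82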